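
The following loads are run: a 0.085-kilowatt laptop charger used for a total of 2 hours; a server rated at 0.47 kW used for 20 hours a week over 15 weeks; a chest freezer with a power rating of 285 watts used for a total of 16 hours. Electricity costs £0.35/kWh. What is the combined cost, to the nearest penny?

laptop charger: 0.085 kW × 2 h = 0.17 kWh
server: Runtime = 20 h/week × 15 weeks = 300 h
server: 0.47 kW × 300 h = 141 kWh
chest freezer: 0.285 kW × 16 h = 4.56 kWh
Total energy = 145.73 kWh
Cost = 145.73 × £0.35 = £51.01

£51.01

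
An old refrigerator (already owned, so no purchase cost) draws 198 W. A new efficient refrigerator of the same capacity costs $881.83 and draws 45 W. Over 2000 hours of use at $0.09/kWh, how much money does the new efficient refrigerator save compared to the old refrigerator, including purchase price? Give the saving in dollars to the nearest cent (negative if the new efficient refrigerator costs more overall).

old refrigerator: $0.00 + (198/1000) kW × 2000 h × $0.09 = $0.00 + $35.64 = $35.64
new efficient refrigerator: $881.83 + (45/1000) kW × 2000 h × $0.09 = $881.83 + $8.1 = $889.93
Saving = $35.64 − $889.93 = −$854.29

-$854.29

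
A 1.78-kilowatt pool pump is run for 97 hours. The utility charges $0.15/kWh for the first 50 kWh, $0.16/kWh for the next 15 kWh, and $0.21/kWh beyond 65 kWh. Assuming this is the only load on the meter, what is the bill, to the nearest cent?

$32.51

Energy = 1.78 kW × 97 h = 172.66 kWh
Tier 1 (0–50 kWh): 50 × $0.15 = $7.5
Tier 2 (50–65 kWh): 15 × $0.16 = $2.4
Above 65 kWh: 107.66 × $0.21 = $22.6086
Bill = $32.51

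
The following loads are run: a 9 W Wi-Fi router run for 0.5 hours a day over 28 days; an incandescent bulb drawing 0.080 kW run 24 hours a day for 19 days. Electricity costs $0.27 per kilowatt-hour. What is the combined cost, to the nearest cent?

$9.88

Wi-Fi router: Runtime = 0.5 h/day × 28 days = 14 h
Wi-Fi router: 0.009 kW × 14 h = 0.126 kWh
incandescent bulb: Runtime = 24 h × 19 = 456 h
incandescent bulb: 0.08 kW × 456 h = 36.48 kWh
Total energy = 36.606 kWh
Cost = 36.606 × $0.27 = $9.88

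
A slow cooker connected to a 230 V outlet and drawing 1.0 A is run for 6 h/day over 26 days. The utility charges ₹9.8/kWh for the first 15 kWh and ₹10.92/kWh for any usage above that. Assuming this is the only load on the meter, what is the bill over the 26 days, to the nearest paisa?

₹375.01

Power = 1.0 A × 230 V = 230 W = 0.23 kW
Runtime = 6 h/day × 26 days = 156 h
Energy = 0.23 kW × 156 h = 35.88 kWh
Tier 1 (0–15 kWh): 15 × ₹9.8 = ₹147
Above 15 kWh: 20.88 × ₹10.92 = ₹228.0096
Bill = ₹375.01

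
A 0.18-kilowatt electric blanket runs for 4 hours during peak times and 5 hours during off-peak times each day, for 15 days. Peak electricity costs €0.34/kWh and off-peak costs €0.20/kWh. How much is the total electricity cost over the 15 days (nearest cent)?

Peak energy = 0.18 kW × 4 h × 15 = 10.8 kWh
Off-peak energy = 0.18 kW × 5 h × 15 = 13.5 kWh
Cost = 10.8 × €0.34 + 13.5 × €0.20 = €3.672 + €2.7 = €6.37

€6.37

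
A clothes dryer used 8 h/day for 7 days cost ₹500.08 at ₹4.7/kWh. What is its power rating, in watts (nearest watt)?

1900 W

Energy = ₹500.08 ÷ ₹4.7/kWh = 106.4 kWh
Runtime = 8 h/day × 7 days = 56 h
Power = 106.4 kWh ÷ 56 h = 1.9 kW = 1900 W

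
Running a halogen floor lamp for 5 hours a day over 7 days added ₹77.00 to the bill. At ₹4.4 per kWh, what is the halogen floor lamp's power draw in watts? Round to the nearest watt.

Energy = ₹77.00 ÷ ₹4.4/kWh = 17.5 kWh
Runtime = 5 h/day × 7 days = 35 h
Power = 17.5 kWh ÷ 35 h = 0.5 kW = 500 W

500 W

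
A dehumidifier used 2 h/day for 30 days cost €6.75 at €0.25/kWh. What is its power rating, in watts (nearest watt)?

Energy = €6.75 ÷ €0.25/kWh = 27 kWh
Runtime = 2 h/day × 30 days = 60 h
Power = 27 kWh ÷ 60 h = 0.45 kW = 450 W

450 W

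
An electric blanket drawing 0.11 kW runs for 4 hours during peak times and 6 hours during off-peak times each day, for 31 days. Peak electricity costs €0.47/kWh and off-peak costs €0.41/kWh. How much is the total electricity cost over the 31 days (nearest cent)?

Peak energy = 0.11 kW × 4 h × 31 = 13.64 kWh
Off-peak energy = 0.11 kW × 6 h × 31 = 20.46 kWh
Cost = 13.64 × €0.47 + 20.46 × €0.41 = €6.4108 + €8.3886 = €14.80

€14.80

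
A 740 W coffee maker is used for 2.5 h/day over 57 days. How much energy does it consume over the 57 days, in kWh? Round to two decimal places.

Runtime = 2.5 h/day × 57 days = 142.5 h
Energy = 0.74 kW × 142.5 h = 105.45 kWh

105.45 kWh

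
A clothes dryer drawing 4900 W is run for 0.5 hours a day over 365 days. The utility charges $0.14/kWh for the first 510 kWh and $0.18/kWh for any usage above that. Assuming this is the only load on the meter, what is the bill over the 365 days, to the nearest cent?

Runtime = 0.5 h/day × 365 days = 182.5 h
Energy = 4.9 kW × 182.5 h = 894.25 kWh
Tier 1 (0–510 kWh): 510 × $0.14 = $71.4
Above 510 kWh: 384.25 × $0.18 = $69.165
Bill = $140.57

$140.57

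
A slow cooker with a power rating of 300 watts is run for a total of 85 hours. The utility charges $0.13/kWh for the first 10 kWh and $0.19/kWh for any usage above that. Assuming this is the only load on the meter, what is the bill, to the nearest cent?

Energy = 0.3 kW × 85 h = 25.5 kWh
Tier 1 (0–10 kWh): 10 × $0.13 = $1.3
Above 10 kWh: 15.5 × $0.19 = $2.945
Bill = $4.25

$4.25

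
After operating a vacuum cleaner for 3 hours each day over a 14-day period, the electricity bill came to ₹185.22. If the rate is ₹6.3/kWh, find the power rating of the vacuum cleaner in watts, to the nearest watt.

700 W

Energy = ₹185.22 ÷ ₹6.3/kWh = 29.4 kWh
Runtime = 3 h/day × 14 days = 42 h
Power = 29.4 kWh ÷ 42 h = 0.7 kW = 700 W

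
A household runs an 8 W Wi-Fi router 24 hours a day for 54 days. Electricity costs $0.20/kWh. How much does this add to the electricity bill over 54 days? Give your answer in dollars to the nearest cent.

Runtime = 24 h × 54 = 1296 h
Energy = 0.008 kW × 1296 h = 10.368 kWh
Cost = 10.368 kWh × $0.20/kWh = $2.07

$2.07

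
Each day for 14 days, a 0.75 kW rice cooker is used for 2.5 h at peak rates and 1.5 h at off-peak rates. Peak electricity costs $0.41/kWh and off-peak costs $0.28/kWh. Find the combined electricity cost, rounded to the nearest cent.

Peak energy = 0.75 kW × 2.5 h × 14 = 26.25 kWh
Off-peak energy = 0.75 kW × 1.5 h × 14 = 15.75 kWh
Cost = 26.25 × $0.41 + 15.75 × $0.28 = $10.7625 + $4.41 = $15.17

$15.17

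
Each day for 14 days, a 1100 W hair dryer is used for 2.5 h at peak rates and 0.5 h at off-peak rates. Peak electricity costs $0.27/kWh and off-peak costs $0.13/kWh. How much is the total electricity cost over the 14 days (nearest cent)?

$11.40

Peak energy = 1.1 kW × 2.5 h × 14 = 38.5 kWh
Off-peak energy = 1.1 kW × 0.5 h × 14 = 7.7 kWh
Cost = 38.5 × $0.27 + 7.7 × $0.13 = $10.395 + $1.001 = $11.40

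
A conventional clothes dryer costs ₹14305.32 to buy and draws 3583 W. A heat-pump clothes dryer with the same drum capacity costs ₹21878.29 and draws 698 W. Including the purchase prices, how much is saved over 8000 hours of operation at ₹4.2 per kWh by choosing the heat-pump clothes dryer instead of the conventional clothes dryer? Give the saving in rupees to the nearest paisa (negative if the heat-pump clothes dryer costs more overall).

₹89363.03

conventional clothes dryer: ₹14305.32 + (3583/1000) kW × 8000 h × ₹4.2 = ₹14305.32 + ₹120388.8 = ₹134694.12
heat-pump clothes dryer: ₹21878.29 + (698/1000) kW × 8000 h × ₹4.2 = ₹21878.29 + ₹23452.8 = ₹45331.09
Saving = ₹134694.12 − ₹45331.09 = ₹89363.03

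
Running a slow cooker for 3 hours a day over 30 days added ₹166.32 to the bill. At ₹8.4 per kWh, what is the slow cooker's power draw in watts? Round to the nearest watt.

Energy = ₹166.32 ÷ ₹8.4/kWh = 19.8 kWh
Runtime = 3 h/day × 30 days = 90 h
Power = 19.8 kWh ÷ 90 h = 0.22 kW = 220 W

220 W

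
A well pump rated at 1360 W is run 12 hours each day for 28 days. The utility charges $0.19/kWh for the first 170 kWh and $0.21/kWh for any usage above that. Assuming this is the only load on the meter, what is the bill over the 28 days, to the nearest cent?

$92.56

Runtime = 12 h/day × 28 days = 336 h
Energy = 1.36 kW × 336 h = 456.96 kWh
Tier 1 (0–170 kWh): 170 × $0.19 = $32.3
Above 170 kWh: 286.96 × $0.21 = $60.2616
Bill = $92.56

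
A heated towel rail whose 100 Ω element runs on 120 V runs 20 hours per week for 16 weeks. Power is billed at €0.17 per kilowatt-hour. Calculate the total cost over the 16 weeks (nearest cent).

€7.83

Power = V²/R = 120²/100 = 144 W = 0.144 kW
Runtime = 20 h/week × 16 weeks = 320 h
Energy = 0.144 kW × 320 h = 46.08 kWh
Cost = 46.08 kWh × €0.17/kWh = €7.83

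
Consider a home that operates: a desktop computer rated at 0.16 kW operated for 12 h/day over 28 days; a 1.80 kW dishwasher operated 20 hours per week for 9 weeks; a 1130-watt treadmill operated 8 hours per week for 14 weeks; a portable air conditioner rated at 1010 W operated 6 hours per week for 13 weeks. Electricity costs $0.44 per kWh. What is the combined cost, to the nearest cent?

$256.56

desktop computer: Runtime = 12 h/day × 28 days = 336 h
desktop computer: 0.16 kW × 336 h = 53.76 kWh
dishwasher: Runtime = 20 h/week × 9 weeks = 180 h
dishwasher: 1.8 kW × 180 h = 324 kWh
treadmill: Runtime = 8 h/week × 14 weeks = 112 h
treadmill: 1.13 kW × 112 h = 126.56 kWh
portable air conditioner: Runtime = 6 h/week × 13 weeks = 78 h
portable air conditioner: 1.01 kW × 78 h = 78.78 kWh
Total energy = 583.1 kWh
Cost = 583.1 × $0.44 = $256.56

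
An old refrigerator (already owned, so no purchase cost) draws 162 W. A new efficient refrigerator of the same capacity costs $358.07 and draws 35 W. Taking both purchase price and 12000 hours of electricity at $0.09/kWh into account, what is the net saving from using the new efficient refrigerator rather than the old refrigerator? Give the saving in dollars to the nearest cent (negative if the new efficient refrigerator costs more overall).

old refrigerator: $0.00 + (162/1000) kW × 12000 h × $0.09 = $0.00 + $174.96 = $174.96
new efficient refrigerator: $358.07 + (35/1000) kW × 12000 h × $0.09 = $358.07 + $37.8 = $395.87
Saving = $174.96 − $395.87 = −$220.91

-$220.91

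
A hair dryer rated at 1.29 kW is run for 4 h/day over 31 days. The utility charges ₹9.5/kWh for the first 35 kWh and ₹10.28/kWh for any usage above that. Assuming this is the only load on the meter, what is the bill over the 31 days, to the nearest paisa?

Runtime = 4 h/day × 31 days = 124 h
Energy = 1.29 kW × 124 h = 159.96 kWh
Tier 1 (0–35 kWh): 35 × ₹9.5 = ₹332.5
Above 35 kWh: 124.96 × ₹10.28 = ₹1284.5888
Bill = ₹1617.09

₹1617.09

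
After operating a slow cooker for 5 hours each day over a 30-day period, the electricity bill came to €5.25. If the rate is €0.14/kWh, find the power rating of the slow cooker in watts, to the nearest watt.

Energy = €5.25 ÷ €0.14/kWh = 37.5 kWh
Runtime = 5 h/day × 30 days = 150 h
Power = 37.5 kWh ÷ 150 h = 0.25 kW = 250 W

250 W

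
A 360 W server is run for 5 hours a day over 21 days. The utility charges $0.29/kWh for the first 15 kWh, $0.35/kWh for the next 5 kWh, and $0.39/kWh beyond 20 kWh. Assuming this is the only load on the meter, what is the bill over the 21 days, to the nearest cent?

$13.04

Runtime = 5 h/day × 21 days = 105 h
Energy = 0.36 kW × 105 h = 37.8 kWh
Tier 1 (0–15 kWh): 15 × $0.29 = $4.35
Tier 2 (15–20 kWh): 5 × $0.35 = $1.75
Above 20 kWh: 17.8 × $0.39 = $6.942
Bill = $13.04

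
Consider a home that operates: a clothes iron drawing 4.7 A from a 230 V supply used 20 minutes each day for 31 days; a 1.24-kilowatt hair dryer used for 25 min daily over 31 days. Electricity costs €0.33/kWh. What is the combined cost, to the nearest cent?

clothes iron: Power = 4.7 A × 230 V = 1081 W = 1.081 kW
clothes iron: Runtime = 20 min × 31 = 620 min = 10.333333… h
clothes iron: 1.081 kW × 10.333333… h = 11.170333… kWh
hair dryer: Runtime = 25 min × 31 = 775 min = 12.916666… h
hair dryer: 1.24 kW × 12.916666… h = 16.016666… kWh
Total energy = 27.187 kWh
Cost = 27.187 × €0.33 = €8.97

€8.97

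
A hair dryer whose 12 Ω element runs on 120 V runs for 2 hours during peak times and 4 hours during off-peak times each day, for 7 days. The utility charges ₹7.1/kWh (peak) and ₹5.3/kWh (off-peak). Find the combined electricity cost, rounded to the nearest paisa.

₹297.36

Power = V²/R = 120²/12 = 1200 W = 1.2 kW
Peak energy = 1.2 kW × 2 h × 7 = 16.8 kWh
Off-peak energy = 1.2 kW × 4 h × 7 = 33.6 kWh
Cost = 16.8 × ₹7.1 + 33.6 × ₹5.3 = ₹119.28 + ₹178.08 = ₹297.36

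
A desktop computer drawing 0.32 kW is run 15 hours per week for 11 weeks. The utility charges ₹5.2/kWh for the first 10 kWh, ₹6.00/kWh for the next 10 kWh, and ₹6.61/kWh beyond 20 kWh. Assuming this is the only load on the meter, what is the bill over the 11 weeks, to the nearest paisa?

Runtime = 15 h/week × 11 weeks = 165 h
Energy = 0.32 kW × 165 h = 52.8 kWh
Tier 1 (0–10 kWh): 10 × ₹5.2 = ₹52
Tier 2 (10–20 kWh): 10 × ₹6.00 = ₹60
Above 20 kWh: 32.8 × ₹6.61 = ₹216.808
Bill = ₹328.81

₹328.81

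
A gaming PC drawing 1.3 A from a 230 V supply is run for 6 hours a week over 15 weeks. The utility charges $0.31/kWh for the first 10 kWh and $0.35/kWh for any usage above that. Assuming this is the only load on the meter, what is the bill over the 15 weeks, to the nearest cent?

Power = 1.3 A × 230 V = 299 W = 0.299 kW
Runtime = 6 h/week × 15 weeks = 90 h
Energy = 0.299 kW × 90 h = 26.91 kWh
Tier 1 (0–10 kWh): 10 × $0.31 = $3.1
Above 10 kWh: 16.91 × $0.35 = $5.9185
Bill = $9.02

$9.02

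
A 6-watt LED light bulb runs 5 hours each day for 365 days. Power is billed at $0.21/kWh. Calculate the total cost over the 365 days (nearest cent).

Runtime = 5 h/day × 365 days = 1825 h
Energy = 0.006 kW × 1825 h = 10.95 kWh
Cost = 10.95 kWh × $0.21/kWh = $2.30

$2.30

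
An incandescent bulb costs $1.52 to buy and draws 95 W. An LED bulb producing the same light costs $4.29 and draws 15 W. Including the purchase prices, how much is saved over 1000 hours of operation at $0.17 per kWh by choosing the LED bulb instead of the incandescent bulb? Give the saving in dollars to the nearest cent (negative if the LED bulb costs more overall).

incandescent bulb: $1.52 + (95/1000) kW × 1000 h × $0.17 = $1.52 + $16.15 = $17.67
LED bulb: $4.29 + (15/1000) kW × 1000 h × $0.17 = $4.29 + $2.55 = $6.84
Saving = $17.67 − $6.84 = $10.83

$10.83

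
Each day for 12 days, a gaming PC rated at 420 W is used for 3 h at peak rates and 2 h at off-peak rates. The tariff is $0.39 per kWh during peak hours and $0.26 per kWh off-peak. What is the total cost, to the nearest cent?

Peak energy = 0.42 kW × 3 h × 12 = 15.12 kWh
Off-peak energy = 0.42 kW × 2 h × 12 = 10.08 kWh
Cost = 15.12 × $0.39 + 10.08 × $0.26 = $5.8968 + $2.6208 = $8.52

$8.52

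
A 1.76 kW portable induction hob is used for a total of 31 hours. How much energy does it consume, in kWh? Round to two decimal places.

54.56 kWh

Energy = 1.76 kW × 31 h = 54.56 kWh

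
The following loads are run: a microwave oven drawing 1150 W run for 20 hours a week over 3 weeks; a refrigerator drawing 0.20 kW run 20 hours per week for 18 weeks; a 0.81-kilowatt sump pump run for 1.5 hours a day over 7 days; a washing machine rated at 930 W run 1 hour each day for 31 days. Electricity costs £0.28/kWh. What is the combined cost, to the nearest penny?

microwave oven: Runtime = 20 h/week × 3 weeks = 60 h
microwave oven: 1.15 kW × 60 h = 69 kWh
refrigerator: Runtime = 20 h/week × 18 weeks = 360 h
refrigerator: 0.2 kW × 360 h = 72 kWh
sump pump: Runtime = 1.5 h/day × 7 days = 10.5 h
sump pump: 0.81 kW × 10.5 h = 8.505 kWh
washing machine: Runtime = 1 h/day × 31 days = 31 h
washing machine: 0.93 kW × 31 h = 28.83 kWh
Total energy = 178.335 kWh
Cost = 178.335 × £0.28 = £49.93

£49.93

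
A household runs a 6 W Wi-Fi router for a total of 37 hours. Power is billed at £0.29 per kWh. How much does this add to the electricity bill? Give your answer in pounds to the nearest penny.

£0.06

Energy = 0.006 kW × 37 h = 0.222 kWh
Cost = 0.222 kWh × £0.29/kWh = £0.06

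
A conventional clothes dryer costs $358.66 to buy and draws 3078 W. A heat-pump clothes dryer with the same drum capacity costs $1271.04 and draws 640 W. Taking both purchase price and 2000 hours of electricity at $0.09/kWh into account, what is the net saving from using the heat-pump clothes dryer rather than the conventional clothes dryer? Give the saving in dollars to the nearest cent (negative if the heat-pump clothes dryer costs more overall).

conventional clothes dryer: $358.66 + (3078/1000) kW × 2000 h × $0.09 = $358.66 + $554.04 = $912.7
heat-pump clothes dryer: $1271.04 + (640/1000) kW × 2000 h × $0.09 = $1271.04 + $115.2 = $1386.24
Saving = $912.7 − $1386.24 = −$473.54

-$473.54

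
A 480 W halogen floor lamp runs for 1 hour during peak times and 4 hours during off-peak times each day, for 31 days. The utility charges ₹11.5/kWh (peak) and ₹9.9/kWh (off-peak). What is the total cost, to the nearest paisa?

₹760.37

Peak energy = 0.48 kW × 1 h × 31 = 14.88 kWh
Off-peak energy = 0.48 kW × 4 h × 31 = 59.52 kWh
Cost = 14.88 × ₹11.5 + 59.52 × ₹9.9 = ₹171.12 + ₹589.248 = ₹760.37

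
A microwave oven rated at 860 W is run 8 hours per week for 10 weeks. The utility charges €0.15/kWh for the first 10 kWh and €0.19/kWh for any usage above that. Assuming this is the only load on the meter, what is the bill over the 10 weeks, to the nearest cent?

€12.67

Runtime = 8 h/week × 10 weeks = 80 h
Energy = 0.86 kW × 80 h = 68.8 kWh
Tier 1 (0–10 kWh): 10 × €0.15 = €1.5
Above 10 kWh: 58.8 × €0.19 = €11.172
Bill = €12.67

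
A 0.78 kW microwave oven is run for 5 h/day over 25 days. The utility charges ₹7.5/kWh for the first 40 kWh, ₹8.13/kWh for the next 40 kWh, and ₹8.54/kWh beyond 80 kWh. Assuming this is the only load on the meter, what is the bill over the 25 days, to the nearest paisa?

Runtime = 5 h/day × 25 days = 125 h
Energy = 0.78 kW × 125 h = 97.5 kWh
Tier 1 (0–40 kWh): 40 × ₹7.5 = ₹300
Tier 2 (40–80 kWh): 40 × ₹8.13 = ₹325.2
Above 80 kWh: 17.5 × ₹8.54 = ₹149.45
Bill = ₹774.65

₹774.65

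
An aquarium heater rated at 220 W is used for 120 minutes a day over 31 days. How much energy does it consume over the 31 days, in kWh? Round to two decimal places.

13.64 kWh

Runtime = 120 min × 31 = 3720 min = 62 h
Energy = 0.22 kW × 62 h = 13.64 kWh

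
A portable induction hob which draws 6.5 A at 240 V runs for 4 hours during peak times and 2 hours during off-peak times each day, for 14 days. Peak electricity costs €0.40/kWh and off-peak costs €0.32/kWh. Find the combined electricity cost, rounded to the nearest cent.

€48.92

Power = 6.5 A × 240 V = 1560 W = 1.56 kW
Peak energy = 1.56 kW × 4 h × 14 = 87.36 kWh
Off-peak energy = 1.56 kW × 2 h × 14 = 43.68 kWh
Cost = 87.36 × €0.40 + 43.68 × €0.32 = €34.944 + €13.9776 = €48.92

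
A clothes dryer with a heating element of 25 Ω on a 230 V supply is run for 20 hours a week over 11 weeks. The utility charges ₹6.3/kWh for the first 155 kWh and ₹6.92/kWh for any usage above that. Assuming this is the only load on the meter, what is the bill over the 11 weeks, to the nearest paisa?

₹3125.30

Power = V²/R = 230²/25 = 2116 W = 2.116 kW
Runtime = 20 h/week × 11 weeks = 220 h
Energy = 2.116 kW × 220 h = 465.52 kWh
Tier 1 (0–155 kWh): 155 × ₹6.3 = ₹976.5
Above 155 kWh: 310.52 × ₹6.92 = ₹2148.7984
Bill = ₹3125.30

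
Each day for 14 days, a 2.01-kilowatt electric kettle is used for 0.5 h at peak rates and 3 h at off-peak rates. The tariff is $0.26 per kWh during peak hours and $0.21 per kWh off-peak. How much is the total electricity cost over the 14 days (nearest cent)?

Peak energy = 2.01 kW × 0.5 h × 14 = 14.07 kWh
Off-peak energy = 2.01 kW × 3 h × 14 = 84.42 kWh
Cost = 14.07 × $0.26 + 84.42 × $0.21 = $3.6582 + $17.7282 = $21.39

$21.39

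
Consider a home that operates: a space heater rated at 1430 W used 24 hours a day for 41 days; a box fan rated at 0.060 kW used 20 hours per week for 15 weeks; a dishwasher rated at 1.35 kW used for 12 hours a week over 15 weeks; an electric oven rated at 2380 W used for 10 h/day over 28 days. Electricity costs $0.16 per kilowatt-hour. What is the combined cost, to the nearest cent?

$373.52

space heater: Runtime = 24 h × 41 = 984 h
space heater: 1.43 kW × 984 h = 1407.12 kWh
box fan: Runtime = 20 h/week × 15 weeks = 300 h
box fan: 0.06 kW × 300 h = 18 kWh
dishwasher: Runtime = 12 h/week × 15 weeks = 180 h
dishwasher: 1.35 kW × 180 h = 243 kWh
electric oven: Runtime = 10 h/day × 28 days = 280 h
electric oven: 2.38 kW × 280 h = 666.4 kWh
Total energy = 2334.52 kWh
Cost = 2334.52 × $0.16 = $373.52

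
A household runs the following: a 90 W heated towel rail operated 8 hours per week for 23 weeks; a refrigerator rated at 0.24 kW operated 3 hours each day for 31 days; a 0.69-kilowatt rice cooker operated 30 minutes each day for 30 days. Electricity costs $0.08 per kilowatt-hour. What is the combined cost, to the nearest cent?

heated towel rail: Runtime = 8 h/week × 23 weeks = 184 h
heated towel rail: 0.09 kW × 184 h = 16.56 kWh
refrigerator: Runtime = 3 h/day × 31 days = 93 h
refrigerator: 0.24 kW × 93 h = 22.32 kWh
rice cooker: Runtime = 30 min × 30 = 900 min = 15 h
rice cooker: 0.69 kW × 15 h = 10.35 kWh
Total energy = 49.23 kWh
Cost = 49.23 × $0.08 = $3.94

$3.94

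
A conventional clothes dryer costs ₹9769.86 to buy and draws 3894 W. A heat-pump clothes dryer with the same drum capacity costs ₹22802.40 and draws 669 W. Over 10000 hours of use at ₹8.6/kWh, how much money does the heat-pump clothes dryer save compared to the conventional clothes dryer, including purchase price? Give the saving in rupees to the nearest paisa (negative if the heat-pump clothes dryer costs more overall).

conventional clothes dryer: ₹9769.86 + (3894/1000) kW × 10000 h × ₹8.6 = ₹9769.86 + ₹334884 = ₹344653.86
heat-pump clothes dryer: ₹22802.40 + (669/1000) kW × 10000 h × ₹8.6 = ₹22802.40 + ₹57534 = ₹80336.4
Saving = ₹344653.86 − ₹80336.4 = ₹264317.46

₹264317.46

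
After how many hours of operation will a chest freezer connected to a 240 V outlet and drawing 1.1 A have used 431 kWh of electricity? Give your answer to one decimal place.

Power = 1.1 A × 240 V = 264 W = 0.264 kW
Hours = 431 kWh ÷ 0.264 kW = 1632.6 h

1632.6 h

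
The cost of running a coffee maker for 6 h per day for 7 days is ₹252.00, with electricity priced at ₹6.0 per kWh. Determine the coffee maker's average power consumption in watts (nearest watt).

Energy = ₹252.00 ÷ ₹6.0/kWh = 42 kWh
Runtime = 6 h/day × 7 days = 42 h
Power = 42 kWh ÷ 42 h = 1 kW = 1000 W

1000 W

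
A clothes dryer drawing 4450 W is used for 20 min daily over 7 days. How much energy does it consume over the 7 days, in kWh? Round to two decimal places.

10.38 kWh

Runtime = 20 min × 7 = 140 min = 2.333333… h
Energy = 4.45 kW × 2.333333… h = 10.383333… kWh ≈ 10.38 kWh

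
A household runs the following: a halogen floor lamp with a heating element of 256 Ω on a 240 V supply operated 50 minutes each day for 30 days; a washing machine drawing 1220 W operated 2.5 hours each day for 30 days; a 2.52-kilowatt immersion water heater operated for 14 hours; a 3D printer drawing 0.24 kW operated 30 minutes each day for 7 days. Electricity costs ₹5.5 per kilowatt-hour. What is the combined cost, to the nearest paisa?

₹732.85

halogen floor lamp: Power = V²/R = 240²/256 = 225 W = 0.225 kW
halogen floor lamp: Runtime = 50 min × 30 = 1500 min = 25 h
halogen floor lamp: 0.225 kW × 25 h = 5.625 kWh
washing machine: Runtime = 2.5 h/day × 30 days = 75 h
washing machine: 1.22 kW × 75 h = 91.5 kWh
immersion water heater: 2.52 kW × 14 h = 35.28 kWh
3D printer: Runtime = 30 min × 7 = 210 min = 3.5 h
3D printer: 0.24 kW × 3.5 h = 0.84 kWh
Total energy = 133.245 kWh
Cost = 133.245 × ₹5.5 = ₹732.85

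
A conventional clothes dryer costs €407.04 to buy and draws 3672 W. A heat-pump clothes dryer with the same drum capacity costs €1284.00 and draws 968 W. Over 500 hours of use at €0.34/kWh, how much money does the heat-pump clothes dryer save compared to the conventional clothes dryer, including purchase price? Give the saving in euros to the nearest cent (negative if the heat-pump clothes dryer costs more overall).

conventional clothes dryer: €407.04 + (3672/1000) kW × 500 h × €0.34 = €407.04 + €624.24 = €1031.28
heat-pump clothes dryer: €1284.00 + (968/1000) kW × 500 h × €0.34 = €1284.00 + €164.56 = €1448.56
Saving = €1031.28 − €1448.56 = −€417.28

-€417.28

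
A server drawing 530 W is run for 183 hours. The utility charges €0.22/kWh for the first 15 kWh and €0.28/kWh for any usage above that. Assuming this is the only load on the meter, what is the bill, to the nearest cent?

Energy = 0.53 kW × 183 h = 96.99 kWh
Tier 1 (0–15 kWh): 15 × €0.22 = €3.3
Above 15 kWh: 81.99 × €0.28 = €22.9572
Bill = €26.26

€26.26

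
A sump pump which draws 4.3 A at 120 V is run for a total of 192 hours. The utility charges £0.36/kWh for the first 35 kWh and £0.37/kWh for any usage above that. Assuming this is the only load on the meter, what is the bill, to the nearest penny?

£36.31

Power = 4.3 A × 120 V = 516 W = 0.516 kW
Energy = 0.516 kW × 192 h = 99.072 kWh
Tier 1 (0–35 kWh): 35 × £0.36 = £12.6
Above 35 kWh: 64.072 × £0.37 = £23.70664
Bill = £36.31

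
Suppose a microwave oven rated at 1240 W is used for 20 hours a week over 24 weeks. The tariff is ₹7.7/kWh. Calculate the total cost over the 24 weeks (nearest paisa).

₹4583.04

Runtime = 20 h/week × 24 weeks = 480 h
Energy = 1.24 kW × 480 h = 595.2 kWh
Cost = 595.2 kWh × ₹7.7/kWh = ₹4583.04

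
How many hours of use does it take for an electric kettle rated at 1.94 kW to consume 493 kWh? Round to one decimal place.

254.1 h

Hours = 493 kWh ÷ 1.94 kW = 254.1 h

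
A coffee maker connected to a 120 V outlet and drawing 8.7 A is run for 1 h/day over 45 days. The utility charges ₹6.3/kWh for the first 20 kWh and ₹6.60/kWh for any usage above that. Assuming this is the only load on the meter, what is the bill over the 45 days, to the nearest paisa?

Power = 8.7 A × 120 V = 1044 W = 1.044 kW
Runtime = 1 h/day × 45 days = 45 h
Energy = 1.044 kW × 45 h = 46.98 kWh
Tier 1 (0–20 kWh): 20 × ₹6.3 = ₹126
Above 20 kWh: 26.98 × ₹6.60 = ₹178.068
Bill = ₹304.07

₹304.07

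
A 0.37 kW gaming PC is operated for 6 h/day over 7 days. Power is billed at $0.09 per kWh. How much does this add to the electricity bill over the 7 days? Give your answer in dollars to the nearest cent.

Runtime = 6 h/day × 7 days = 42 h
Energy = 0.37 kW × 42 h = 15.54 kWh
Cost = 15.54 kWh × $0.09/kWh = $1.40

$1.40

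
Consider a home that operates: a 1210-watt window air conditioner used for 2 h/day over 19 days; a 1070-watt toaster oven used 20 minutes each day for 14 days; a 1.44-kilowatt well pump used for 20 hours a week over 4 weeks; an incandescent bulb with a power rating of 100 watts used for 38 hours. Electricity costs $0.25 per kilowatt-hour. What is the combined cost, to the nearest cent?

window air conditioner: Runtime = 2 h/day × 19 days = 38 h
window air conditioner: 1.21 kW × 38 h = 45.98 kWh
toaster oven: Runtime = 20 min × 14 = 280 min = 4.666666… h
toaster oven: 1.07 kW × 4.666666… h = 4.993333… kWh
well pump: Runtime = 20 h/week × 4 weeks = 80 h
well pump: 1.44 kW × 80 h = 115.2 kWh
incandescent bulb: 0.1 kW × 38 h = 3.8 kWh
Total energy = 169.973333… kWh
Cost = 169.973333… × $0.25 = $42.49

$42.49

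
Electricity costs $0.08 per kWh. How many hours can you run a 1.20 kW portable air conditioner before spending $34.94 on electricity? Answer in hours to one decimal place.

Energy available = $34.94 ÷ $0.08/kWh = 436.75 kWh
Hours = 436.75 kWh ÷ 1.2 kW = 364.0 h

364.0 h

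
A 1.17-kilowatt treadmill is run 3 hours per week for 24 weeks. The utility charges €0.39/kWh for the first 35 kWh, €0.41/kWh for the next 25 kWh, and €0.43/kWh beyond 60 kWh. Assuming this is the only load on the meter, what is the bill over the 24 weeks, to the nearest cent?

€34.32

Runtime = 3 h/week × 24 weeks = 72 h
Energy = 1.17 kW × 72 h = 84.24 kWh
Tier 1 (0–35 kWh): 35 × €0.39 = €13.65
Tier 2 (35–60 kWh): 25 × €0.41 = €10.25
Above 60 kWh: 24.24 × €0.43 = €10.4232
Bill = €34.32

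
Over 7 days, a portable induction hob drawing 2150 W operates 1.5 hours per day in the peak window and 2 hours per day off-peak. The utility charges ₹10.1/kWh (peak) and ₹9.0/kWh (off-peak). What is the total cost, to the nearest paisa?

Peak energy = 2.15 kW × 1.5 h × 7 = 22.575 kWh
Off-peak energy = 2.15 kW × 2 h × 7 = 30.1 kWh
Cost = 22.575 × ₹10.1 + 30.1 × ₹9.0 = ₹228.0075 + ₹270.9 = ₹498.91

₹498.91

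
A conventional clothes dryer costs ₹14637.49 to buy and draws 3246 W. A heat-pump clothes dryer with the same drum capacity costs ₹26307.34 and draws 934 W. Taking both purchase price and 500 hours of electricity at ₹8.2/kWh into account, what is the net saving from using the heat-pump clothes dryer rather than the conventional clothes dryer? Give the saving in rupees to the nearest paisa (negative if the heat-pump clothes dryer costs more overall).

conventional clothes dryer: ₹14637.49 + (3246/1000) kW × 500 h × ₹8.2 = ₹14637.49 + ₹13308.6 = ₹27946.09
heat-pump clothes dryer: ₹26307.34 + (934/1000) kW × 500 h × ₹8.2 = ₹26307.34 + ₹3829.4 = ₹30136.74
Saving = ₹27946.09 − ₹30136.74 = −₹2190.65

-₹2190.65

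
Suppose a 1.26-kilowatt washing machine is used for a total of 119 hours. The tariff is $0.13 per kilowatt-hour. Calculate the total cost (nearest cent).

$19.49

Energy = 1.26 kW × 119 h = 149.94 kWh
Cost = 149.94 kWh × $0.13/kWh = $19.49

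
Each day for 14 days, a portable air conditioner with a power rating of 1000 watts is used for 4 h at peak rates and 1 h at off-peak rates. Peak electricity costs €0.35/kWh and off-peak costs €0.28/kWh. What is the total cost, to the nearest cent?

Peak energy = 1 kW × 4 h × 14 = 56 kWh
Off-peak energy = 1 kW × 1 h × 14 = 14 kWh
Cost = 56 × €0.35 + 14 × €0.28 = €19.6 + €3.92 = €23.52

€23.52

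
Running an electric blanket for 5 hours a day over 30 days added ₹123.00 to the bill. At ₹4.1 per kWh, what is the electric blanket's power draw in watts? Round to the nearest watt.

200 W

Energy = ₹123.00 ÷ ₹4.1/kWh = 30 kWh
Runtime = 5 h/day × 30 days = 150 h
Power = 30 kWh ÷ 150 h = 0.2 kW = 200 W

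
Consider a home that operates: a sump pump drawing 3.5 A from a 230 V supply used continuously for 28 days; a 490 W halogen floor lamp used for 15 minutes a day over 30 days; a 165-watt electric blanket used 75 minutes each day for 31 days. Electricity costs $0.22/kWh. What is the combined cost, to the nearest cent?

$121.23

sump pump: Power = 3.5 A × 230 V = 805 W = 0.805 kW
sump pump: Runtime = 24 h × 28 = 672 h
sump pump: 0.805 kW × 672 h = 540.96 kWh
halogen floor lamp: Runtime = 15 min × 30 = 450 min = 7.5 h
halogen floor lamp: 0.49 kW × 7.5 h = 3.675 kWh
electric blanket: Runtime = 75 min × 31 = 2325 min = 38.75 h
electric blanket: 0.165 kW × 38.75 h = 6.39375 kWh
Total energy = 551.02875 kWh
Cost = 551.02875 × $0.22 = $121.23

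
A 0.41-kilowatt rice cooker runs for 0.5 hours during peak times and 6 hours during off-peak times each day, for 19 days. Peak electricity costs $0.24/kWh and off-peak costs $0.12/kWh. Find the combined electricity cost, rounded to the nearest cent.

$6.54

Peak energy = 0.41 kW × 0.5 h × 19 = 3.895 kWh
Off-peak energy = 0.41 kW × 6 h × 19 = 46.74 kWh
Cost = 3.895 × $0.24 + 46.74 × $0.12 = $0.9348 + $5.6088 = $6.54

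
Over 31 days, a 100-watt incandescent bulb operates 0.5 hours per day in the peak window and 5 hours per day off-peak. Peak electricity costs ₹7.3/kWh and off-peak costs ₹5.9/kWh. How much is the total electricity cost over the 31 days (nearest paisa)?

₹102.77

Peak energy = 0.1 kW × 0.5 h × 31 = 1.55 kWh
Off-peak energy = 0.1 kW × 5 h × 31 = 15.5 kWh
Cost = 1.55 × ₹7.3 + 15.5 × ₹5.9 = ₹11.315 + ₹91.45 = ₹102.77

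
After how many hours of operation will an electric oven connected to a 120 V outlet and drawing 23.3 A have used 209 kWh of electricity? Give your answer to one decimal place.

74.7 h

Power = 23.3 A × 120 V = 2796 W = 2.796 kW
Hours = 209 kWh ÷ 2.796 kW = 74.7 h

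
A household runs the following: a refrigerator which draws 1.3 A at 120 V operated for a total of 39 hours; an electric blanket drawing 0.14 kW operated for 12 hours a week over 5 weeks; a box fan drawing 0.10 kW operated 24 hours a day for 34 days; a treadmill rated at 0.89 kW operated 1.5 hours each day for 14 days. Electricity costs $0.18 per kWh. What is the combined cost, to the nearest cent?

refrigerator: Power = 1.3 A × 120 V = 156 W = 0.156 kW
refrigerator: 0.156 kW × 39 h = 6.084 kWh
electric blanket: Runtime = 12 h/week × 5 weeks = 60 h
electric blanket: 0.14 kW × 60 h = 8.4 kWh
box fan: Runtime = 24 h × 34 = 816 h
box fan: 0.1 kW × 816 h = 81.6 kWh
treadmill: Runtime = 1.5 h/day × 14 days = 21 h
treadmill: 0.89 kW × 21 h = 18.69 kWh
Total energy = 114.774 kWh
Cost = 114.774 × $0.18 = $20.66

$20.66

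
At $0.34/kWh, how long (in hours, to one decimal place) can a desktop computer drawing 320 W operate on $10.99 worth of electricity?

Energy available = $10.99 ÷ $0.34/kWh = 32.3235 kWh
Hours = 32.3235 kWh ÷ 0.32 kW = 101.0 h

101.0 h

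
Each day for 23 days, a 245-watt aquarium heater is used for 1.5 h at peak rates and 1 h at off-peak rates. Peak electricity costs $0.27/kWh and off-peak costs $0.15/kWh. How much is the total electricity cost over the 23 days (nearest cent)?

$3.13

Peak energy = 0.245 kW × 1.5 h × 23 = 8.4525 kWh
Off-peak energy = 0.245 kW × 1 h × 23 = 5.635 kWh
Cost = 8.4525 × $0.27 + 5.635 × $0.15 = $2.282175 + $0.84525 = $3.13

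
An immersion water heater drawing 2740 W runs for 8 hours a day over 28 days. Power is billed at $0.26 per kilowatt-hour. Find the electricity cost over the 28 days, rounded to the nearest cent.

$159.58

Runtime = 8 h/day × 28 days = 224 h
Energy = 2.74 kW × 224 h = 613.76 kWh
Cost = 613.76 kWh × $0.26/kWh = $159.58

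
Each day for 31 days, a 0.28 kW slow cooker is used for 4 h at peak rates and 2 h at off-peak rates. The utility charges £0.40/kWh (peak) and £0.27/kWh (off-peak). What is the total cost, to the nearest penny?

£18.58

Peak energy = 0.28 kW × 4 h × 31 = 34.72 kWh
Off-peak energy = 0.28 kW × 2 h × 31 = 17.36 kWh
Cost = 34.72 × £0.40 + 17.36 × £0.27 = £13.888 + £4.6872 = £18.58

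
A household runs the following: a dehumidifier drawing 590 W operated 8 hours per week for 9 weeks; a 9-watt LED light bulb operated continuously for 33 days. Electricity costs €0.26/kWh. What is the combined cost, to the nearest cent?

€12.90

dehumidifier: Runtime = 8 h/week × 9 weeks = 72 h
dehumidifier: 0.59 kW × 72 h = 42.48 kWh
LED light bulb: Runtime = 24 h × 33 = 792 h
LED light bulb: 0.009 kW × 792 h = 7.128 kWh
Total energy = 49.608 kWh
Cost = 49.608 × €0.26 = €12.90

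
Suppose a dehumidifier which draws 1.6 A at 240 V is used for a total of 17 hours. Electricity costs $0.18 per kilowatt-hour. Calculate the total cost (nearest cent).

Power = 1.6 A × 240 V = 384 W = 0.384 kW
Energy = 0.384 kW × 17 h = 6.528 kWh
Cost = 6.528 kWh × $0.18/kWh = $1.18

$1.18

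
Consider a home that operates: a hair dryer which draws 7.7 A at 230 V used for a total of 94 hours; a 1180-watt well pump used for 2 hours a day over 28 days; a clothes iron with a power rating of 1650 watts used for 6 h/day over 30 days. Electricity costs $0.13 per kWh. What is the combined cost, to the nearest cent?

hair dryer: Power = 7.7 A × 230 V = 1771 W = 1.771 kW
hair dryer: 1.771 kW × 94 h = 166.474 kWh
well pump: Runtime = 2 h/day × 28 days = 56 h
well pump: 1.18 kW × 56 h = 66.08 kWh
clothes iron: Runtime = 6 h/day × 30 days = 180 h
clothes iron: 1.65 kW × 180 h = 297 kWh
Total energy = 529.554 kWh
Cost = 529.554 × $0.13 = $68.84

$68.84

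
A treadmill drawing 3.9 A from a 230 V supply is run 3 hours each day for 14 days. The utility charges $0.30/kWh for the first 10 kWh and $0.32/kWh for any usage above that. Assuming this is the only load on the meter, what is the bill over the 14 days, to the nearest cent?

Power = 3.9 A × 230 V = 897 W = 0.897 kW
Runtime = 3 h/day × 14 days = 42 h
Energy = 0.897 kW × 42 h = 37.674 kWh
Tier 1 (0–10 kWh): 10 × $0.30 = $3
Above 10 kWh: 27.674 × $0.32 = $8.85568
Bill = $11.86

$11.86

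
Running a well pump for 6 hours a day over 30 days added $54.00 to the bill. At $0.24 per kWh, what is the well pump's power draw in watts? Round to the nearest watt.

1250 W

Energy = $54.00 ÷ $0.24/kWh = 225 kWh
Runtime = 6 h/day × 30 days = 180 h
Power = 225 kWh ÷ 180 h = 1.25 kW = 1250 W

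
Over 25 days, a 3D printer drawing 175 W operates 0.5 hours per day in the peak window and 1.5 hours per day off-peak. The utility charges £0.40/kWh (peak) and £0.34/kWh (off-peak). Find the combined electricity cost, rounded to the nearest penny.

Peak energy = 0.175 kW × 0.5 h × 25 = 2.1875 kWh
Off-peak energy = 0.175 kW × 1.5 h × 25 = 6.5625 kWh
Cost = 2.1875 × £0.40 + 6.5625 × £0.34 = £0.875 + £2.23125 = £3.11

£3.11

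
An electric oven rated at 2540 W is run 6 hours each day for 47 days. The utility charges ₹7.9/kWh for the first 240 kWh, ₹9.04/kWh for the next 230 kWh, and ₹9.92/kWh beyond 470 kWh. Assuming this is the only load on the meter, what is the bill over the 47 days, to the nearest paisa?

₹6418.30

Runtime = 6 h/day × 47 days = 282 h
Energy = 2.54 kW × 282 h = 716.28 kWh
Tier 1 (0–240 kWh): 240 × ₹7.9 = ₹1896
Tier 2 (240–470 kWh): 230 × ₹9.04 = ₹2079.2
Above 470 kWh: 246.28 × ₹9.92 = ₹2443.0976
Bill = ₹6418.30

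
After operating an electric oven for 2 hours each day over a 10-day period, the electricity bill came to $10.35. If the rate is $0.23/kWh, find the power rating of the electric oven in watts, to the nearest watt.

Energy = $10.35 ÷ $0.23/kWh = 45 kWh
Runtime = 2 h/day × 10 days = 20 h
Power = 45 kWh ÷ 20 h = 2.25 kW = 2250 W

2250 W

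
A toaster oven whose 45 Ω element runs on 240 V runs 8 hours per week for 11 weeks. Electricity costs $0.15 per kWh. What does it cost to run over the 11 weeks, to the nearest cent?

$16.90

Power = V²/R = 240²/45 = 1280 W = 1.28 kW
Runtime = 8 h/week × 11 weeks = 88 h
Energy = 1.28 kW × 88 h = 112.64 kWh
Cost = 112.64 kWh × $0.15/kWh = $16.90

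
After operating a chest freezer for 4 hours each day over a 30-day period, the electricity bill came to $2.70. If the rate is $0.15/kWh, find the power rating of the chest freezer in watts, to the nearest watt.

150 W

Energy = $2.70 ÷ $0.15/kWh = 18 kWh
Runtime = 4 h/day × 30 days = 120 h
Power = 18 kWh ÷ 120 h = 0.15 kW = 150 W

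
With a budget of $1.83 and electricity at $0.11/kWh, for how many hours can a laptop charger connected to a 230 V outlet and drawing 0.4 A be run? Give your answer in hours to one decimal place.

180.8 h

Power = 0.4 A × 230 V = 92 W = 0.092 kW
Energy available = $1.83 ÷ $0.11/kWh = 16.6364 kWh
Hours = 16.6364 kWh ÷ 0.092 kW = 180.8 h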